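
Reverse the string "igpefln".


Input: igpefln
Reading characters right to left:
  Position 6: 'n'
  Position 5: 'l'
  Position 4: 'f'
  Position 3: 'e'
  Position 2: 'p'
  Position 1: 'g'
  Position 0: 'i'
Reversed: nlfepgi

nlfepgi


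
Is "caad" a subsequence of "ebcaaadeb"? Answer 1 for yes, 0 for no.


Check if "caad" is a subsequence of "ebcaaadeb"
Greedy scan:
  Position 0 ('e'): no match needed
  Position 1 ('b'): no match needed
  Position 2 ('c'): matches sub[0] = 'c'
  Position 3 ('a'): matches sub[1] = 'a'
  Position 4 ('a'): matches sub[2] = 'a'
  Position 5 ('a'): no match needed
  Position 6 ('d'): matches sub[3] = 'd'
  Position 7 ('e'): no match needed
  Position 8 ('b'): no match needed
All 4 characters matched => is a subsequence

1


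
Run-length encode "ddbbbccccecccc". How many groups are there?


Input: ddbbbccccecccc
Scanning for consecutive runs:
  Group 1: 'd' x 2 (positions 0-1)
  Group 2: 'b' x 3 (positions 2-4)
  Group 3: 'c' x 4 (positions 5-8)
  Group 4: 'e' x 1 (positions 9-9)
  Group 5: 'c' x 4 (positions 10-13)
Total groups: 5

5


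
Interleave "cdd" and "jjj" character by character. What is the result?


Interleaving "cdd" and "jjj":
  Position 0: 'c' from first, 'j' from second => "cj"
  Position 1: 'd' from first, 'j' from second => "dj"
  Position 2: 'd' from first, 'j' from second => "dj"
Result: cjdjdj

cjdjdj


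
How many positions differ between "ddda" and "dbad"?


Comparing "ddda" and "dbad" position by position:
  Position 0: 'd' vs 'd' => same
  Position 1: 'd' vs 'b' => DIFFER
  Position 2: 'd' vs 'a' => DIFFER
  Position 3: 'a' vs 'd' => DIFFER
Positions that differ: 3

3


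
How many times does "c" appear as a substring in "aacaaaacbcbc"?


Searching for "c" in "aacaaaacbcbc"
Scanning each position:
  Position 0: "a" => no
  Position 1: "a" => no
  Position 2: "c" => MATCH
  Position 3: "a" => no
  Position 4: "a" => no
  Position 5: "a" => no
  Position 6: "a" => no
  Position 7: "c" => MATCH
  Position 8: "b" => no
  Position 9: "c" => MATCH
  Position 10: "b" => no
  Position 11: "c" => MATCH
Total occurrences: 4

4


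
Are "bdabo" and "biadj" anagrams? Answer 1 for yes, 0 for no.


Strings: "bdabo", "biadj"
Sorted first:  abbdo
Sorted second: abdij
Differ at position 2: 'b' vs 'd' => not anagrams

0


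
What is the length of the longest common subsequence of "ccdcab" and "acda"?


LCS of "ccdcab" and "acda"
DP table:
           a    c    d    a
      0    0    0    0    0
  c   0    0    1    1    1
  c   0    0    1    1    1
  d   0    0    1    2    2
  c   0    0    1    2    2
  a   0    1    1    2    3
  b   0    1    1    2    3
LCS length = dp[6][4] = 3

3


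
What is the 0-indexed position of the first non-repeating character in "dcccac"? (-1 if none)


Input: dcccac
Character frequencies:
  'a': 1
  'c': 4
  'd': 1
Scanning left to right for freq == 1:
  Position 0 ('d'): unique! => answer = 0

0


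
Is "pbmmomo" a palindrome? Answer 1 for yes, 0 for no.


Input: pbmmomo
Reversed: omommbp
  Compare pos 0 ('p') with pos 6 ('o'): MISMATCH
  Compare pos 1 ('b') with pos 5 ('m'): MISMATCH
  Compare pos 2 ('m') with pos 4 ('o'): MISMATCH
Result: not a palindrome

0


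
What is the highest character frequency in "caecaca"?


Input: caecaca
Character counts:
  'a': 3
  'c': 3
  'e': 1
Maximum frequency: 3

3


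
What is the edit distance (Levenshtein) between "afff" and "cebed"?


Computing edit distance: "afff" -> "cebed"
DP table:
           c    e    b    e    d
      0    1    2    3    4    5
  a   1    1    2    3    4    5
  f   2    2    2    3    4    5
  f   3    3    3    3    4    5
  f   4    4    4    4    4    5
Edit distance = dp[4][5] = 5

5


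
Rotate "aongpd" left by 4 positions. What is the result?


Input: "aongpd", rotate left by 4
First 4 characters: "aong"
Remaining characters: "pd"
Concatenate remaining + first: "pd" + "aong" = "pdaong"

pdaong


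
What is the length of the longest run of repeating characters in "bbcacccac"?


Input: "bbcacccac"
Scanning for longest run:
  Position 1 ('b'): continues run of 'b', length=2
  Position 2 ('c'): new char, reset run to 1
  Position 3 ('a'): new char, reset run to 1
  Position 4 ('c'): new char, reset run to 1
  Position 5 ('c'): continues run of 'c', length=2
  Position 6 ('c'): continues run of 'c', length=3
  Position 7 ('a'): new char, reset run to 1
  Position 8 ('c'): new char, reset run to 1
Longest run: 'c' with length 3

3


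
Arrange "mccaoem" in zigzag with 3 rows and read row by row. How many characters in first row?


Zigzag "mccaoem" into 3 rows:
Placing characters:
  'm' => row 0
  'c' => row 1
  'c' => row 2
  'a' => row 1
  'o' => row 0
  'e' => row 1
  'm' => row 2
Rows:
  Row 0: "mo"
  Row 1: "cae"
  Row 2: "cm"
First row length: 2

2


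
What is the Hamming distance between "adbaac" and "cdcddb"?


Comparing "adbaac" and "cdcddb" position by position:
  Position 0: 'a' vs 'c' => differ
  Position 1: 'd' vs 'd' => same
  Position 2: 'b' vs 'c' => differ
  Position 3: 'a' vs 'd' => differ
  Position 4: 'a' vs 'd' => differ
  Position 5: 'c' vs 'b' => differ
Total differences (Hamming distance): 5

5


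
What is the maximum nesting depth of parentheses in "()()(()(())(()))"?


Input: "()()(()(())(()))"
Tracking depth:
  Position 0 '(': depth becomes 1
  Position 1 ')': depth becomes 0
  Position 2 '(': depth becomes 1
  Position 3 ')': depth becomes 0
  Position 4 '(': depth becomes 1
  Position 5 '(': depth becomes 2
  Position 6 ')': depth becomes 1
  Position 7 '(': depth becomes 2
  Position 8 '(': depth becomes 3
  Position 9 ')': depth becomes 2
  Position 10 ')': depth becomes 1
  Position 11 '(': depth becomes 2
  Position 12 '(': depth becomes 3
  Position 13 ')': depth becomes 2
  Position 14 ')': depth becomes 1
  Position 15 ')': depth becomes 0
Maximum depth reached: 3

3


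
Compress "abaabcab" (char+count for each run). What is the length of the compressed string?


Input: abaabcab
Runs:
  'a' x 1 => "a1"
  'b' x 1 => "b1"
  'a' x 2 => "a2"
  'b' x 1 => "b1"
  'c' x 1 => "c1"
  'a' x 1 => "a1"
  'b' x 1 => "b1"
Compressed: "a1b1a2b1c1a1b1"
Compressed length: 14

14


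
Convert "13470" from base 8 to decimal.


Input: "13470" in base 8
Positional expansion:
  Digit '1' (value 1) x 8^4 = 4096
  Digit '3' (value 3) x 8^3 = 1536
  Digit '4' (value 4) x 8^2 = 256
  Digit '7' (value 7) x 8^1 = 56
  Digit '0' (value 0) x 8^0 = 0
Sum = 5944

5944


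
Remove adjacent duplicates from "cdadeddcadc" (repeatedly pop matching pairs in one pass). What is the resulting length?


Input: cdadeddcadc
Stack-based adjacent duplicate removal:
  Read 'c': push. Stack: c
  Read 'd': push. Stack: cd
  Read 'a': push. Stack: cda
  Read 'd': push. Stack: cdad
  Read 'e': push. Stack: cdade
  Read 'd': push. Stack: cdaded
  Read 'd': matches stack top 'd' => pop. Stack: cdade
  Read 'c': push. Stack: cdadec
  Read 'a': push. Stack: cdadeca
  Read 'd': push. Stack: cdadecad
  Read 'c': push. Stack: cdadecadc
Final stack: "cdadecadc" (length 9)

9


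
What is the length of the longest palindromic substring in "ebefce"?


Input: "ebefce"
Checking substrings for palindromes:
  [0:3] "ebe" (len 3) => palindrome
Longest palindromic substring: "ebe" with length 3

3


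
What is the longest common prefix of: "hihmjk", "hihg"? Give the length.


Words: hihmjk, hihg
  Position 0: all 'h' => match
  Position 1: all 'i' => match
  Position 2: all 'h' => match
  Position 3: ('m', 'g') => mismatch, stop
LCP = "hih" (length 3)

3


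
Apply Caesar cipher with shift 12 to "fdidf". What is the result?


Caesar cipher: shift "fdidf" by 12
  'f' (pos 5) + 12 = pos 17 = 'r'
  'd' (pos 3) + 12 = pos 15 = 'p'
  'i' (pos 8) + 12 = pos 20 = 'u'
  'd' (pos 3) + 12 = pos 15 = 'p'
  'f' (pos 5) + 12 = pos 17 = 'r'
Result: rpupr

rpupr


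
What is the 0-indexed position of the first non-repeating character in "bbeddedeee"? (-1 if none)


Input: bbeddedeee
Character frequencies:
  'b': 2
  'd': 3
  'e': 5
Scanning left to right for freq == 1:
  Position 0 ('b'): freq=2, skip
  Position 1 ('b'): freq=2, skip
  Position 2 ('e'): freq=5, skip
  Position 3 ('d'): freq=3, skip
  Position 4 ('d'): freq=3, skip
  Position 5 ('e'): freq=5, skip
  Position 6 ('d'): freq=3, skip
  Position 7 ('e'): freq=5, skip
  Position 8 ('e'): freq=5, skip
  Position 9 ('e'): freq=5, skip
  No unique character found => answer = -1

-1


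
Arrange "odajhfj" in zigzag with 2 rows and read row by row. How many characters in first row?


Zigzag "odajhfj" into 2 rows:
Placing characters:
  'o' => row 0
  'd' => row 1
  'a' => row 0
  'j' => row 1
  'h' => row 0
  'f' => row 1
  'j' => row 0
Rows:
  Row 0: "oahj"
  Row 1: "djf"
First row length: 4

4


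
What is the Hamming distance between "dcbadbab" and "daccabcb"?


Comparing "dcbadbab" and "daccabcb" position by position:
  Position 0: 'd' vs 'd' => same
  Position 1: 'c' vs 'a' => differ
  Position 2: 'b' vs 'c' => differ
  Position 3: 'a' vs 'c' => differ
  Position 4: 'd' vs 'a' => differ
  Position 5: 'b' vs 'b' => same
  Position 6: 'a' vs 'c' => differ
  Position 7: 'b' vs 'b' => same
Total differences (Hamming distance): 5

5


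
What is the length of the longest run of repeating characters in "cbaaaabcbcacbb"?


Input: "cbaaaabcbcacbb"
Scanning for longest run:
  Position 1 ('b'): new char, reset run to 1
  Position 2 ('a'): new char, reset run to 1
  Position 3 ('a'): continues run of 'a', length=2
  Position 4 ('a'): continues run of 'a', length=3
  Position 5 ('a'): continues run of 'a', length=4
  Position 6 ('b'): new char, reset run to 1
  Position 7 ('c'): new char, reset run to 1
  Position 8 ('b'): new char, reset run to 1
  Position 9 ('c'): new char, reset run to 1
  Position 10 ('a'): new char, reset run to 1
  Position 11 ('c'): new char, reset run to 1
  Position 12 ('b'): new char, reset run to 1
  Position 13 ('b'): continues run of 'b', length=2
Longest run: 'a' with length 4

4


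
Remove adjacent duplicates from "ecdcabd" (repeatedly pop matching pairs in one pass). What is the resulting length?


Input: ecdcabd
Stack-based adjacent duplicate removal:
  Read 'e': push. Stack: e
  Read 'c': push. Stack: ec
  Read 'd': push. Stack: ecd
  Read 'c': push. Stack: ecdc
  Read 'a': push. Stack: ecdca
  Read 'b': push. Stack: ecdcab
  Read 'd': push. Stack: ecdcabd
Final stack: "ecdcabd" (length 7)

7


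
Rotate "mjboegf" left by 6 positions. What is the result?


Input: "mjboegf", rotate left by 6
First 6 characters: "mjboeg"
Remaining characters: "f"
Concatenate remaining + first: "f" + "mjboeg" = "fmjboeg"

fmjboeg


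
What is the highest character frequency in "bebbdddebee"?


Input: bebbdddebee
Character counts:
  'b': 4
  'd': 3
  'e': 4
Maximum frequency: 4

4


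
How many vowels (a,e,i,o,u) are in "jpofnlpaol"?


Input: jpofnlpaol
Checking each character:
  'j' at position 0: consonant
  'p' at position 1: consonant
  'o' at position 2: vowel (running total: 1)
  'f' at position 3: consonant
  'n' at position 4: consonant
  'l' at position 5: consonant
  'p' at position 6: consonant
  'a' at position 7: vowel (running total: 2)
  'o' at position 8: vowel (running total: 3)
  'l' at position 9: consonant
Total vowels: 3

3


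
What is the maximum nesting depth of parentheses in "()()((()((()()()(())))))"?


Input: "()()((()((()()()(())))))"
Tracking depth:
  Position 0 '(': depth becomes 1
  Position 1 ')': depth becomes 0
  Position 2 '(': depth becomes 1
  Position 3 ')': depth becomes 0
  Position 4 '(': depth becomes 1
  Position 5 '(': depth becomes 2
  Position 6 '(': depth becomes 3
  Position 7 ')': depth becomes 2
  Position 8 '(': depth becomes 3
  Position 9 '(': depth becomes 4
  Position 10 '(': depth becomes 5
  Position 11 ')': depth becomes 4
  Position 12 '(': depth becomes 5
  Position 13 ')': depth becomes 4
  Position 14 '(': depth becomes 5
  Position 15 ')': depth becomes 4
  Position 16 '(': depth becomes 5
  Position 17 '(': depth becomes 6
  Position 18 ')': depth becomes 5
  Position 19 ')': depth becomes 4
  Position 20 ')': depth becomes 3
  Position 21 ')': depth becomes 2
  Position 22 ')': depth becomes 1
  Position 23 ')': depth becomes 0
Maximum depth reached: 6

6


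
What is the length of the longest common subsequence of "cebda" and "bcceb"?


LCS of "cebda" and "bcceb"
DP table:
           b    c    c    e    b
      0    0    0    0    0    0
  c   0    0    1    1    1    1
  e   0    0    1    1    2    2
  b   0    1    1    1    2    3
  d   0    1    1    1    2    3
  a   0    1    1    1    2    3
LCS length = dp[5][5] = 3

3


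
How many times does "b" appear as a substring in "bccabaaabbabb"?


Searching for "b" in "bccabaaabbabb"
Scanning each position:
  Position 0: "b" => MATCH
  Position 1: "c" => no
  Position 2: "c" => no
  Position 3: "a" => no
  Position 4: "b" => MATCH
  Position 5: "a" => no
  Position 6: "a" => no
  Position 7: "a" => no
  Position 8: "b" => MATCH
  Position 9: "b" => MATCH
  Position 10: "a" => no
  Position 11: "b" => MATCH
  Position 12: "b" => MATCH
Total occurrences: 6

6


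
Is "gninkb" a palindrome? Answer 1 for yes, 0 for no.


Input: gninkb
Reversed: bkning
  Compare pos 0 ('g') with pos 5 ('b'): MISMATCH
  Compare pos 1 ('n') with pos 4 ('k'): MISMATCH
  Compare pos 2 ('i') with pos 3 ('n'): MISMATCH
Result: not a palindrome

0


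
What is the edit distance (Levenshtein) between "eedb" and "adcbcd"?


Computing edit distance: "eedb" -> "adcbcd"
DP table:
           a    d    c    b    c    d
      0    1    2    3    4    5    6
  e   1    1    2    3    4    5    6
  e   2    2    2    3    4    5    6
  d   3    3    2    3    4    5    5
  b   4    4    3    3    3    4    5
Edit distance = dp[4][6] = 5

5


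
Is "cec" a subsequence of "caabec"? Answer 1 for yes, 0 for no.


Check if "cec" is a subsequence of "caabec"
Greedy scan:
  Position 0 ('c'): matches sub[0] = 'c'
  Position 1 ('a'): no match needed
  Position 2 ('a'): no match needed
  Position 3 ('b'): no match needed
  Position 4 ('e'): matches sub[1] = 'e'
  Position 5 ('c'): matches sub[2] = 'c'
All 3 characters matched => is a subsequence

1


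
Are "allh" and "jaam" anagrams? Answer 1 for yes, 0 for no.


Strings: "allh", "jaam"
Sorted first:  ahll
Sorted second: aajm
Differ at position 1: 'h' vs 'a' => not anagrams

0


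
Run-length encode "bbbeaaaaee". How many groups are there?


Input: bbbeaaaaee
Scanning for consecutive runs:
  Group 1: 'b' x 3 (positions 0-2)
  Group 2: 'e' x 1 (positions 3-3)
  Group 3: 'a' x 4 (positions 4-7)
  Group 4: 'e' x 2 (positions 8-9)
Total groups: 4

4


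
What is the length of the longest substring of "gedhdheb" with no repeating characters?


Input: "gedhdheb"
Sliding window (track last position of each char):
  Position 0 ('g'): window [0,0] length 1 -- new best
  Position 1 ('e'): window [0,1] length 2 -- new best
  Position 2 ('d'): window [0,2] length 3 -- new best
  Position 3 ('h'): window [0,3] length 4 -- new best
  Position 4 ('d'): repeat (last at 2), move window start to 3
  Position 4 ('d'): window [3,4] length 2
  Position 5 ('h'): repeat (last at 3), move window start to 4
  Position 5 ('h'): window [4,5] length 2
  Position 6 ('e'): window [4,6] length 3
  Position 7 ('b'): window [4,7] length 4
Longest substring with no repeats: "gedh" with length 4

4


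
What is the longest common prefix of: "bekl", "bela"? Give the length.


Words: bekl, bela
  Position 0: all 'b' => match
  Position 1: all 'e' => match
  Position 2: ('k', 'l') => mismatch, stop
LCP = "be" (length 2)

2


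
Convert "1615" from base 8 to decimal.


Input: "1615" in base 8
Positional expansion:
  Digit '1' (value 1) x 8^3 = 512
  Digit '6' (value 6) x 8^2 = 384
  Digit '1' (value 1) x 8^1 = 8
  Digit '5' (value 5) x 8^0 = 5
Sum = 909

909


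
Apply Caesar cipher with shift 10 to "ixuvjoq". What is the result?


Caesar cipher: shift "ixuvjoq" by 10
  'i' (pos 8) + 10 = pos 18 = 's'
  'x' (pos 23) + 10 = pos 7 = 'h'
  'u' (pos 20) + 10 = pos 4 = 'e'
  'v' (pos 21) + 10 = pos 5 = 'f'
  'j' (pos 9) + 10 = pos 19 = 't'
  'o' (pos 14) + 10 = pos 24 = 'y'
  'q' (pos 16) + 10 = pos 0 = 'a'
Result: sheftya

sheftya


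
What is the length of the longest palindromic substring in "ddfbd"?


Input: "ddfbd"
Checking substrings for palindromes:
  [0:2] "dd" (len 2) => palindrome
Longest palindromic substring: "dd" with length 2

2


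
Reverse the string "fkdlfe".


Input: fkdlfe
Reading characters right to left:
  Position 5: 'e'
  Position 4: 'f'
  Position 3: 'l'
  Position 2: 'd'
  Position 1: 'k'
  Position 0: 'f'
Reversed: efldkf

efldkf


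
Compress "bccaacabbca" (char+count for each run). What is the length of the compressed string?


Input: bccaacabbca
Runs:
  'b' x 1 => "b1"
  'c' x 2 => "c2"
  'a' x 2 => "a2"
  'c' x 1 => "c1"
  'a' x 1 => "a1"
  'b' x 2 => "b2"
  'c' x 1 => "c1"
  'a' x 1 => "a1"
Compressed: "b1c2a2c1a1b2c1a1"
Compressed length: 16

16


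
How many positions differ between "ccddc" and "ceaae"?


Comparing "ccddc" and "ceaae" position by position:
  Position 0: 'c' vs 'c' => same
  Position 1: 'c' vs 'e' => DIFFER
  Position 2: 'd' vs 'a' => DIFFER
  Position 3: 'd' vs 'a' => DIFFER
  Position 4: 'c' vs 'e' => DIFFER
Positions that differ: 4

4


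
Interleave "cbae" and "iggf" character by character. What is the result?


Interleaving "cbae" and "iggf":
  Position 0: 'c' from first, 'i' from second => "ci"
  Position 1: 'b' from first, 'g' from second => "bg"
  Position 2: 'a' from first, 'g' from second => "ag"
  Position 3: 'e' from first, 'f' from second => "ef"
Result: cibgagef

cibgagef


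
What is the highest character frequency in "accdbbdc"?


Input: accdbbdc
Character counts:
  'a': 1
  'b': 2
  'c': 3
  'd': 2
Maximum frequency: 3

3


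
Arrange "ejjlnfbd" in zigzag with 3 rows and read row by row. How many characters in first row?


Zigzag "ejjlnfbd" into 3 rows:
Placing characters:
  'e' => row 0
  'j' => row 1
  'j' => row 2
  'l' => row 1
  'n' => row 0
  'f' => row 1
  'b' => row 2
  'd' => row 1
Rows:
  Row 0: "en"
  Row 1: "jlfd"
  Row 2: "jb"
First row length: 2

2


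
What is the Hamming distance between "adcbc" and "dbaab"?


Comparing "adcbc" and "dbaab" position by position:
  Position 0: 'a' vs 'd' => differ
  Position 1: 'd' vs 'b' => differ
  Position 2: 'c' vs 'a' => differ
  Position 3: 'b' vs 'a' => differ
  Position 4: 'c' vs 'b' => differ
Total differences (Hamming distance): 5

5


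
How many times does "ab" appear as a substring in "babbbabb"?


Searching for "ab" in "babbbabb"
Scanning each position:
  Position 0: "ba" => no
  Position 1: "ab" => MATCH
  Position 2: "bb" => no
  Position 3: "bb" => no
  Position 4: "ba" => no
  Position 5: "ab" => MATCH
  Position 6: "bb" => no
Total occurrences: 2

2


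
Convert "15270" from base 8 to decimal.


Input: "15270" in base 8
Positional expansion:
  Digit '1' (value 1) x 8^4 = 4096
  Digit '5' (value 5) x 8^3 = 2560
  Digit '2' (value 2) x 8^2 = 128
  Digit '7' (value 7) x 8^1 = 56
  Digit '0' (value 0) x 8^0 = 0
Sum = 6840

6840


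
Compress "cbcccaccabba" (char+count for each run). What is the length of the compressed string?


Input: cbcccaccabba
Runs:
  'c' x 1 => "c1"
  'b' x 1 => "b1"
  'c' x 3 => "c3"
  'a' x 1 => "a1"
  'c' x 2 => "c2"
  'a' x 1 => "a1"
  'b' x 2 => "b2"
  'a' x 1 => "a1"
Compressed: "c1b1c3a1c2a1b2a1"
Compressed length: 16

16


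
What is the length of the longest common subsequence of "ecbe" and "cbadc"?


LCS of "ecbe" and "cbadc"
DP table:
           c    b    a    d    c
      0    0    0    0    0    0
  e   0    0    0    0    0    0
  c   0    1    1    1    1    1
  b   0    1    2    2    2    2
  e   0    1    2    2    2    2
LCS length = dp[4][5] = 2

2


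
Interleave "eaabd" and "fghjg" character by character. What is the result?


Interleaving "eaabd" and "fghjg":
  Position 0: 'e' from first, 'f' from second => "ef"
  Position 1: 'a' from first, 'g' from second => "ag"
  Position 2: 'a' from first, 'h' from second => "ah"
  Position 3: 'b' from first, 'j' from second => "bj"
  Position 4: 'd' from first, 'g' from second => "dg"
Result: efagahbjdg

efagahbjdg


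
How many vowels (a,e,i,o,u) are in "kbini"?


Input: kbini
Checking each character:
  'k' at position 0: consonant
  'b' at position 1: consonant
  'i' at position 2: vowel (running total: 1)
  'n' at position 3: consonant
  'i' at position 4: vowel (running total: 2)
Total vowels: 2

2


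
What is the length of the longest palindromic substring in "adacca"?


Input: "adacca"
Checking substrings for palindromes:
  [2:6] "acca" (len 4) => palindrome
  [0:3] "ada" (len 3) => palindrome
  [3:5] "cc" (len 2) => palindrome
Longest palindromic substring: "acca" with length 4

4


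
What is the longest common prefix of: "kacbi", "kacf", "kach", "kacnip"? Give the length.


Words: kacbi, kacf, kach, kacnip
  Position 0: all 'k' => match
  Position 1: all 'a' => match
  Position 2: all 'c' => match
  Position 3: ('b', 'f', 'h', 'n') => mismatch, stop
LCP = "kac" (length 3)

3


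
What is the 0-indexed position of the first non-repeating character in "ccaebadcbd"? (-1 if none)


Input: ccaebadcbd
Character frequencies:
  'a': 2
  'b': 2
  'c': 3
  'd': 2
  'e': 1
Scanning left to right for freq == 1:
  Position 0 ('c'): freq=3, skip
  Position 1 ('c'): freq=3, skip
  Position 2 ('a'): freq=2, skip
  Position 3 ('e'): unique! => answer = 3

3


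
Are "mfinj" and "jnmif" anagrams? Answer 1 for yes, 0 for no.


Strings: "mfinj", "jnmif"
Sorted first:  fijmn
Sorted second: fijmn
Sorted forms match => anagrams

1


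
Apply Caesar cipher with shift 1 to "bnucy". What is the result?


Caesar cipher: shift "bnucy" by 1
  'b' (pos 1) + 1 = pos 2 = 'c'
  'n' (pos 13) + 1 = pos 14 = 'o'
  'u' (pos 20) + 1 = pos 21 = 'v'
  'c' (pos 2) + 1 = pos 3 = 'd'
  'y' (pos 24) + 1 = pos 25 = 'z'
Result: covdz

covdz


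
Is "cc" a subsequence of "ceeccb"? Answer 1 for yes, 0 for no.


Check if "cc" is a subsequence of "ceeccb"
Greedy scan:
  Position 0 ('c'): matches sub[0] = 'c'
  Position 1 ('e'): no match needed
  Position 2 ('e'): no match needed
  Position 3 ('c'): matches sub[1] = 'c'
  Position 4 ('c'): no match needed
  Position 5 ('b'): no match needed
All 2 characters matched => is a subsequence

1


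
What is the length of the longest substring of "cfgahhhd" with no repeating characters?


Input: "cfgahhhd"
Sliding window (track last position of each char):
  Position 0 ('c'): window [0,0] length 1 -- new best
  Position 1 ('f'): window [0,1] length 2 -- new best
  Position 2 ('g'): window [0,2] length 3 -- new best
  Position 3 ('a'): window [0,3] length 4 -- new best
  Position 4 ('h'): window [0,4] length 5 -- new best
  Position 5 ('h'): repeat (last at 4), move window start to 5
  Position 5 ('h'): window [5,5] length 1
  Position 6 ('h'): repeat (last at 5), move window start to 6
  Position 6 ('h'): window [6,6] length 1
  Position 7 ('d'): window [6,7] length 2
Longest substring with no repeats: "cfgah" with length 5

5


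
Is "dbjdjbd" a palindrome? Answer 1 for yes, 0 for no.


Input: dbjdjbd
Reversed: dbjdjbd
  Compare pos 0 ('d') with pos 6 ('d'): match
  Compare pos 1 ('b') with pos 5 ('b'): match
  Compare pos 2 ('j') with pos 4 ('j'): match
Result: palindrome

1


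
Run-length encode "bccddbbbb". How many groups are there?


Input: bccddbbbb
Scanning for consecutive runs:
  Group 1: 'b' x 1 (positions 0-0)
  Group 2: 'c' x 2 (positions 1-2)
  Group 3: 'd' x 2 (positions 3-4)
  Group 4: 'b' x 4 (positions 5-8)
Total groups: 4

4


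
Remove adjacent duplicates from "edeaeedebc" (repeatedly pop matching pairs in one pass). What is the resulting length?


Input: edeaeedebc
Stack-based adjacent duplicate removal:
  Read 'e': push. Stack: e
  Read 'd': push. Stack: ed
  Read 'e': push. Stack: ede
  Read 'a': push. Stack: edea
  Read 'e': push. Stack: edeae
  Read 'e': matches stack top 'e' => pop. Stack: edea
  Read 'd': push. Stack: edead
  Read 'e': push. Stack: edeade
  Read 'b': push. Stack: edeadeb
  Read 'c': push. Stack: edeadebc
Final stack: "edeadebc" (length 8)

8


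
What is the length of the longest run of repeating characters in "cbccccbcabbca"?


Input: "cbccccbcabbca"
Scanning for longest run:
  Position 1 ('b'): new char, reset run to 1
  Position 2 ('c'): new char, reset run to 1
  Position 3 ('c'): continues run of 'c', length=2
  Position 4 ('c'): continues run of 'c', length=3
  Position 5 ('c'): continues run of 'c', length=4
  Position 6 ('b'): new char, reset run to 1
  Position 7 ('c'): new char, reset run to 1
  Position 8 ('a'): new char, reset run to 1
  Position 9 ('b'): new char, reset run to 1
  Position 10 ('b'): continues run of 'b', length=2
  Position 11 ('c'): new char, reset run to 1
  Position 12 ('a'): new char, reset run to 1
Longest run: 'c' with length 4

4


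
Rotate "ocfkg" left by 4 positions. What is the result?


Input: "ocfkg", rotate left by 4
First 4 characters: "ocfk"
Remaining characters: "g"
Concatenate remaining + first: "g" + "ocfk" = "gocfk"

gocfk


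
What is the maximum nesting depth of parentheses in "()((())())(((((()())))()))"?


Input: "()((())())(((((()())))()))"
Tracking depth:
  Position 0 '(': depth becomes 1
  Position 1 ')': depth becomes 0
  Position 2 '(': depth becomes 1
  Position 3 '(': depth becomes 2
  Position 4 '(': depth becomes 3
  Position 5 ')': depth becomes 2
  Position 6 ')': depth becomes 1
  Position 7 '(': depth becomes 2
  Position 8 ')': depth becomes 1
  Position 9 ')': depth becomes 0
  Position 10 '(': depth becomes 1
  Position 11 '(': depth becomes 2
  Position 12 '(': depth becomes 3
  Position 13 '(': depth becomes 4
  Position 14 '(': depth becomes 5
  Position 15 '(': depth becomes 6
  Position 16 ')': depth becomes 5
  Position 17 '(': depth becomes 6
  Position 18 ')': depth becomes 5
  Position 19 ')': depth becomes 4
  Position 20 ')': depth becomes 3
  Position 21 ')': depth becomes 2
  Position 22 '(': depth becomes 3
  Position 23 ')': depth becomes 2
  Position 24 ')': depth becomes 1
  Position 25 ')': depth becomes 0
Maximum depth reached: 6

6


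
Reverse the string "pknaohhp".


Input: pknaohhp
Reading characters right to left:
  Position 7: 'p'
  Position 6: 'h'
  Position 5: 'h'
  Position 4: 'o'
  Position 3: 'a'
  Position 2: 'n'
  Position 1: 'k'
  Position 0: 'p'
Reversed: phhoankp

phhoankp


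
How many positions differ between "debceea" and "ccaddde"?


Comparing "debceea" and "ccaddde" position by position:
  Position 0: 'd' vs 'c' => DIFFER
  Position 1: 'e' vs 'c' => DIFFER
  Position 2: 'b' vs 'a' => DIFFER
  Position 3: 'c' vs 'd' => DIFFER
  Position 4: 'e' vs 'd' => DIFFER
  Position 5: 'e' vs 'd' => DIFFER
  Position 6: 'a' vs 'e' => DIFFER
Positions that differ: 7

7


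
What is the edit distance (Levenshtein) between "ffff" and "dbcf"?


Computing edit distance: "ffff" -> "dbcf"
DP table:
           d    b    c    f
      0    1    2    3    4
  f   1    1    2    3    3
  f   2    2    2    3    3
  f   3    3    3    3    3
  f   4    4    4    4    3
Edit distance = dp[4][4] = 3

3


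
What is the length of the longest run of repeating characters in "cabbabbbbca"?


Input: "cabbabbbbca"
Scanning for longest run:
  Position 1 ('a'): new char, reset run to 1
  Position 2 ('b'): new char, reset run to 1
  Position 3 ('b'): continues run of 'b', length=2
  Position 4 ('a'): new char, reset run to 1
  Position 5 ('b'): new char, reset run to 1
  Position 6 ('b'): continues run of 'b', length=2
  Position 7 ('b'): continues run of 'b', length=3
  Position 8 ('b'): continues run of 'b', length=4
  Position 9 ('c'): new char, reset run to 1
  Position 10 ('a'): new char, reset run to 1
Longest run: 'b' with length 4

4


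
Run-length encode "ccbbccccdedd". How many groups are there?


Input: ccbbccccdedd
Scanning for consecutive runs:
  Group 1: 'c' x 2 (positions 0-1)
  Group 2: 'b' x 2 (positions 2-3)
  Group 3: 'c' x 4 (positions 4-7)
  Group 4: 'd' x 1 (positions 8-8)
  Group 5: 'e' x 1 (positions 9-9)
  Group 6: 'd' x 2 (positions 10-11)
Total groups: 6

6


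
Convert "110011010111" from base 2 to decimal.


Input: "110011010111" in base 2
Positional expansion:
  Digit '1' (value 1) x 2^11 = 2048
  Digit '1' (value 1) x 2^10 = 1024
  Digit '0' (value 0) x 2^9 = 0
  Digit '0' (value 0) x 2^8 = 0
  Digit '1' (value 1) x 2^7 = 128
  Digit '1' (value 1) x 2^6 = 64
  Digit '0' (value 0) x 2^5 = 0
  Digit '1' (value 1) x 2^4 = 16
  Digit '0' (value 0) x 2^3 = 0
  Digit '1' (value 1) x 2^2 = 4
  Digit '1' (value 1) x 2^1 = 2
  Digit '1' (value 1) x 2^0 = 1
Sum = 3287

3287


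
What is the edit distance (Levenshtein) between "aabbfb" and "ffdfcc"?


Computing edit distance: "aabbfb" -> "ffdfcc"
DP table:
           f    f    d    f    c    c
      0    1    2    3    4    5    6
  a   1    1    2    3    4    5    6
  a   2    2    2    3    4    5    6
  b   3    3    3    3    4    5    6
  b   4    4    4    4    4    5    6
  f   5    4    4    5    4    5    6
  b   6    5    5    5    5    5    6
Edit distance = dp[6][6] = 6

6


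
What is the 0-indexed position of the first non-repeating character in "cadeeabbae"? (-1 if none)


Input: cadeeabbae
Character frequencies:
  'a': 3
  'b': 2
  'c': 1
  'd': 1
  'e': 3
Scanning left to right for freq == 1:
  Position 0 ('c'): unique! => answer = 0

0


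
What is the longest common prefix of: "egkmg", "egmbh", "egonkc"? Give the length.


Words: egkmg, egmbh, egonkc
  Position 0: all 'e' => match
  Position 1: all 'g' => match
  Position 2: ('k', 'm', 'o') => mismatch, stop
LCP = "eg" (length 2)

2


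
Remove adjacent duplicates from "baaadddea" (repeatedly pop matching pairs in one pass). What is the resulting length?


Input: baaadddea
Stack-based adjacent duplicate removal:
  Read 'b': push. Stack: b
  Read 'a': push. Stack: ba
  Read 'a': matches stack top 'a' => pop. Stack: b
  Read 'a': push. Stack: ba
  Read 'd': push. Stack: bad
  Read 'd': matches stack top 'd' => pop. Stack: ba
  Read 'd': push. Stack: bad
  Read 'e': push. Stack: bade
  Read 'a': push. Stack: badea
Final stack: "badea" (length 5)

5


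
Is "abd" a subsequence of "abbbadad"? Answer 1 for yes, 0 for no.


Check if "abd" is a subsequence of "abbbadad"
Greedy scan:
  Position 0 ('a'): matches sub[0] = 'a'
  Position 1 ('b'): matches sub[1] = 'b'
  Position 2 ('b'): no match needed
  Position 3 ('b'): no match needed
  Position 4 ('a'): no match needed
  Position 5 ('d'): matches sub[2] = 'd'
  Position 6 ('a'): no match needed
  Position 7 ('d'): no match needed
All 3 characters matched => is a subsequence

1


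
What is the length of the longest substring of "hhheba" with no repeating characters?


Input: "hhheba"
Sliding window (track last position of each char):
  Position 0 ('h'): window [0,0] length 1 -- new best
  Position 1 ('h'): repeat (last at 0), move window start to 1
  Position 1 ('h'): window [1,1] length 1
  Position 2 ('h'): repeat (last at 1), move window start to 2
  Position 2 ('h'): window [2,2] length 1
  Position 3 ('e'): window [2,3] length 2 -- new best
  Position 4 ('b'): window [2,4] length 3 -- new best
  Position 5 ('a'): window [2,5] length 4 -- new best
Longest substring with no repeats: "heba" with length 4

4


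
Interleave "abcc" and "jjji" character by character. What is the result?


Interleaving "abcc" and "jjji":
  Position 0: 'a' from first, 'j' from second => "aj"
  Position 1: 'b' from first, 'j' from second => "bj"
  Position 2: 'c' from first, 'j' from second => "cj"
  Position 3: 'c' from first, 'i' from second => "ci"
Result: ajbjcjci

ajbjcjci


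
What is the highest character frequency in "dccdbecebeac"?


Input: dccdbecebeac
Character counts:
  'a': 1
  'b': 2
  'c': 4
  'd': 2
  'e': 3
Maximum frequency: 4

4


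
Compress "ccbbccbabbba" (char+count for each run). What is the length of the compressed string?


Input: ccbbccbabbba
Runs:
  'c' x 2 => "c2"
  'b' x 2 => "b2"
  'c' x 2 => "c2"
  'b' x 1 => "b1"
  'a' x 1 => "a1"
  'b' x 3 => "b3"
  'a' x 1 => "a1"
Compressed: "c2b2c2b1a1b3a1"
Compressed length: 14

14


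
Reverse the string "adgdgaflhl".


Input: adgdgaflhl
Reading characters right to left:
  Position 9: 'l'
  Position 8: 'h'
  Position 7: 'l'
  Position 6: 'f'
  Position 5: 'a'
  Position 4: 'g'
  Position 3: 'd'
  Position 2: 'g'
  Position 1: 'd'
  Position 0: 'a'
Reversed: lhlfagdgda

lhlfagdgda


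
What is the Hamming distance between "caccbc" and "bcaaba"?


Comparing "caccbc" and "bcaaba" position by position:
  Position 0: 'c' vs 'b' => differ
  Position 1: 'a' vs 'c' => differ
  Position 2: 'c' vs 'a' => differ
  Position 3: 'c' vs 'a' => differ
  Position 4: 'b' vs 'b' => same
  Position 5: 'c' vs 'a' => differ
Total differences (Hamming distance): 5

5


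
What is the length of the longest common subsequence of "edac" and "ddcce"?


LCS of "edac" and "ddcce"
DP table:
           d    d    c    c    e
      0    0    0    0    0    0
  e   0    0    0    0    0    1
  d   0    1    1    1    1    1
  a   0    1    1    1    1    1
  c   0    1    1    2    2    2
LCS length = dp[4][5] = 2

2


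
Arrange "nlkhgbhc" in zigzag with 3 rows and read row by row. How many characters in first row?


Zigzag "nlkhgbhc" into 3 rows:
Placing characters:
  'n' => row 0
  'l' => row 1
  'k' => row 2
  'h' => row 1
  'g' => row 0
  'b' => row 1
  'h' => row 2
  'c' => row 1
Rows:
  Row 0: "ng"
  Row 1: "lhbc"
  Row 2: "kh"
First row length: 2

2


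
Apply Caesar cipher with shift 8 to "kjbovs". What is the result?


Caesar cipher: shift "kjbovs" by 8
  'k' (pos 10) + 8 = pos 18 = 's'
  'j' (pos 9) + 8 = pos 17 = 'r'
  'b' (pos 1) + 8 = pos 9 = 'j'
  'o' (pos 14) + 8 = pos 22 = 'w'
  'v' (pos 21) + 8 = pos 3 = 'd'
  's' (pos 18) + 8 = pos 0 = 'a'
Result: srjwda

srjwda


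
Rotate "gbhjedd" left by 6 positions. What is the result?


Input: "gbhjedd", rotate left by 6
First 6 characters: "gbhjed"
Remaining characters: "d"
Concatenate remaining + first: "d" + "gbhjed" = "dgbhjed"

dgbhjed


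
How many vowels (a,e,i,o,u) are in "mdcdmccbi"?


Input: mdcdmccbi
Checking each character:
  'm' at position 0: consonant
  'd' at position 1: consonant
  'c' at position 2: consonant
  'd' at position 3: consonant
  'm' at position 4: consonant
  'c' at position 5: consonant
  'c' at position 6: consonant
  'b' at position 7: consonant
  'i' at position 8: vowel (running total: 1)
Total vowels: 1

1


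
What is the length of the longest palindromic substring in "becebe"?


Input: "becebe"
Checking substrings for palindromes:
  [0:5] "beceb" (len 5) => palindrome
  [1:4] "ece" (len 3) => palindrome
  [3:6] "ebe" (len 3) => palindrome
Longest palindromic substring: "beceb" with length 5

5


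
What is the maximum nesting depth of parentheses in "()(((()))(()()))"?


Input: "()(((()))(()()))"
Tracking depth:
  Position 0 '(': depth becomes 1
  Position 1 ')': depth becomes 0
  Position 2 '(': depth becomes 1
  Position 3 '(': depth becomes 2
  Position 4 '(': depth becomes 3
  Position 5 '(': depth becomes 4
  Position 6 ')': depth becomes 3
  Position 7 ')': depth becomes 2
  Position 8 ')': depth becomes 1
  Position 9 '(': depth becomes 2
  Position 10 '(': depth becomes 3
  Position 11 ')': depth becomes 2
  Position 12 '(': depth becomes 3
  Position 13 ')': depth becomes 2
  Position 14 ')': depth becomes 1
  Position 15 ')': depth becomes 0
Maximum depth reached: 4

4


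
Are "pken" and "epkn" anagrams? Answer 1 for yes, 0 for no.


Strings: "pken", "epkn"
Sorted first:  eknp
Sorted second: eknp
Sorted forms match => anagrams

1


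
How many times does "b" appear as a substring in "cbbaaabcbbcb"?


Searching for "b" in "cbbaaabcbbcb"
Scanning each position:
  Position 0: "c" => no
  Position 1: "b" => MATCH
  Position 2: "b" => MATCH
  Position 3: "a" => no
  Position 4: "a" => no
  Position 5: "a" => no
  Position 6: "b" => MATCH
  Position 7: "c" => no
  Position 8: "b" => MATCH
  Position 9: "b" => MATCH
  Position 10: "c" => no
  Position 11: "b" => MATCH
Total occurrences: 6

6


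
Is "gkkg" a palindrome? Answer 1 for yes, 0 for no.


Input: gkkg
Reversed: gkkg
  Compare pos 0 ('g') with pos 3 ('g'): match
  Compare pos 1 ('k') with pos 2 ('k'): match
Result: palindrome

1


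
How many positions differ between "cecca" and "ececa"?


Comparing "cecca" and "ececa" position by position:
  Position 0: 'c' vs 'e' => DIFFER
  Position 1: 'e' vs 'c' => DIFFER
  Position 2: 'c' vs 'e' => DIFFER
  Position 3: 'c' vs 'c' => same
  Position 4: 'a' vs 'a' => same
Positions that differ: 3

3


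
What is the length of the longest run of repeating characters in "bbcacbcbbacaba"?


Input: "bbcacbcbbacaba"
Scanning for longest run:
  Position 1 ('b'): continues run of 'b', length=2
  Position 2 ('c'): new char, reset run to 1
  Position 3 ('a'): new char, reset run to 1
  Position 4 ('c'): new char, reset run to 1
  Position 5 ('b'): new char, reset run to 1
  Position 6 ('c'): new char, reset run to 1
  Position 7 ('b'): new char, reset run to 1
  Position 8 ('b'): continues run of 'b', length=2
  Position 9 ('a'): new char, reset run to 1
  Position 10 ('c'): new char, reset run to 1
  Position 11 ('a'): new char, reset run to 1
  Position 12 ('b'): new char, reset run to 1
  Position 13 ('a'): new char, reset run to 1
Longest run: 'b' with length 2

2


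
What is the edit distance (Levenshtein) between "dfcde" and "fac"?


Computing edit distance: "dfcde" -> "fac"
DP table:
           f    a    c
      0    1    2    3
  d   1    1    2    3
  f   2    1    2    3
  c   3    2    2    2
  d   4    3    3    3
  e   5    4    4    4
Edit distance = dp[5][3] = 4

4


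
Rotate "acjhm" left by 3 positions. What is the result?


Input: "acjhm", rotate left by 3
First 3 characters: "acj"
Remaining characters: "hm"
Concatenate remaining + first: "hm" + "acj" = "hmacj"

hmacj


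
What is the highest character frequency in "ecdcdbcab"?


Input: ecdcdbcab
Character counts:
  'a': 1
  'b': 2
  'c': 3
  'd': 2
  'e': 1
Maximum frequency: 3

3


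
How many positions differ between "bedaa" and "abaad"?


Comparing "bedaa" and "abaad" position by position:
  Position 0: 'b' vs 'a' => DIFFER
  Position 1: 'e' vs 'b' => DIFFER
  Position 2: 'd' vs 'a' => DIFFER
  Position 3: 'a' vs 'a' => same
  Position 4: 'a' vs 'd' => DIFFER
Positions that differ: 4

4


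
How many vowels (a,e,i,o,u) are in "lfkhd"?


Input: lfkhd
Checking each character:
  'l' at position 0: consonant
  'f' at position 1: consonant
  'k' at position 2: consonant
  'h' at position 3: consonant
  'd' at position 4: consonant
Total vowels: 0

0


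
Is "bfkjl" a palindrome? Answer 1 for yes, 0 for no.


Input: bfkjl
Reversed: ljkfb
  Compare pos 0 ('b') with pos 4 ('l'): MISMATCH
  Compare pos 1 ('f') with pos 3 ('j'): MISMATCH
Result: not a palindrome

0


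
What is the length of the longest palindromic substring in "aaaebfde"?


Input: "aaaebfde"
Checking substrings for palindromes:
  [0:3] "aaa" (len 3) => palindrome
  [0:2] "aa" (len 2) => palindrome
  [1:3] "aa" (len 2) => palindrome
Longest palindromic substring: "aaa" with length 3

3


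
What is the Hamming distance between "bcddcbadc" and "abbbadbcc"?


Comparing "bcddcbadc" and "abbbadbcc" position by position:
  Position 0: 'b' vs 'a' => differ
  Position 1: 'c' vs 'b' => differ
  Position 2: 'd' vs 'b' => differ
  Position 3: 'd' vs 'b' => differ
  Position 4: 'c' vs 'a' => differ
  Position 5: 'b' vs 'd' => differ
  Position 6: 'a' vs 'b' => differ
  Position 7: 'd' vs 'c' => differ
  Position 8: 'c' vs 'c' => same
Total differences (Hamming distance): 8

8
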